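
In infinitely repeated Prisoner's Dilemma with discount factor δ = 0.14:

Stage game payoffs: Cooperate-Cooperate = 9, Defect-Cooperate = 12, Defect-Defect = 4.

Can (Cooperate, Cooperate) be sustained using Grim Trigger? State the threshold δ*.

δ* = 0.375; since δ = 0.14 < 0.375, cooperation cannot be sustained

Work:
For Grim Trigger:
Cooperate forever: 9/(1-δ)
Defect then punished: 12 + 4·δ/(1-δ)
Need: 9/(1-δ) ≥ 12 + 4·δ/(1-δ)
Solving: δ ≥ (T-R)/(T-P) = (12-9)/(12-4) = 0.375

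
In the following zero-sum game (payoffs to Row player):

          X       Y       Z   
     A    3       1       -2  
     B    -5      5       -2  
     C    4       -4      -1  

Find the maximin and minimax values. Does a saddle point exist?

Maximin = -2, Minimax = -1, Saddle: False

Work:
Row minimums: [-2, -5, -4] → maximin = -2
Column maximums: [4, 5, -1] → minimax = -1
No saddle point (maximin ≠ minimax). Mixed strategy needed.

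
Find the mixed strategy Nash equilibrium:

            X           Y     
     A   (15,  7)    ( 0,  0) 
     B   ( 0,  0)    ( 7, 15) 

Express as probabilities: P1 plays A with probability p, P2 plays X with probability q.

p = 0.6818, q = 0.3182

Work:
Find probabilities that make opponent indifferent:
P2 chooses q to make P1 indifferent between A and B
P1 chooses p to make P2 indifferent between X and Y
Mixed NE: P1 plays (A: 0.6818, B: 0.3182), P2 plays (X: 0.3182, Y: 0.6818)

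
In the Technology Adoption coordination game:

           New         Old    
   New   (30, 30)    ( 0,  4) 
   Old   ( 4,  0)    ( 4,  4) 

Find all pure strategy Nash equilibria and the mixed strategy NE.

Pure NE: (New, New) and (Old, Old); Mixed NE: p = 0.1333, q = 0.1333

Work:
Check pure NE:
(New, New): (30, 30) - no unilateral deviation beneficial
(Old, Old): (4, 4) - no unilateral deviation beneficial
Mixed NE: P1 plays New with p = 0.1333, P2 plays New with q = 0.1333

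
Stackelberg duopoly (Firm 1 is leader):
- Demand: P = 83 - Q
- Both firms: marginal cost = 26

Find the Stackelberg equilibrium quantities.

q₁* (leader) = 28.5, q₂* (follower) = 14.25

Work:
Follower's reaction: q₂ = (a - c - q₁)/2
Leader substitutes: π₁ = q₁·(a - q₁ - (a-c-q₁)/2 - c)
FOC: q₁* = (83 - 26)/2 = 28.50
Then: q₂* = (83 - 26 - 28.5)/2 = 14.25
Leader has first-mover advantage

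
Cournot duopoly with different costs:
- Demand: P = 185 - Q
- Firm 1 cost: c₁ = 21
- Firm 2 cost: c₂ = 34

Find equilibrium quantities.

q₁* = 59.0, q₂* = 46.0

Work:
Reaction: q₁ = (185 - 21 - q₂)/2
Reaction: q₂ = (185 - 34 - q₁)/2
Solve simultaneously:
q₁* = (185 - 2×21 + 34)/3 = 59.0
q₂* = (185 - 2×34 + 21)/3 = 46.0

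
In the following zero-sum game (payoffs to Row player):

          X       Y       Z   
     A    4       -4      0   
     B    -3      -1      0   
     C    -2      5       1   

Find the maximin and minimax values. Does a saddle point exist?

Maximin = -2, Minimax = 1, Saddle: False

Work:
Row minimums: [-4, -3, -2] → maximin = -2
Column maximums: [4, 5, 1] → minimax = 1
No saddle point (maximin ≠ minimax). Mixed strategy needed.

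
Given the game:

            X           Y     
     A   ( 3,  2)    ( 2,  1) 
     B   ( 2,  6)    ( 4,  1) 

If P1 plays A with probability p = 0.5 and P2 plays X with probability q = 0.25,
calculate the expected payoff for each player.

E[P1] = 2.875, E[P2] = 1.75

Work:
E[P1] = p·q·π₁(A,X) + p·(1-q)·π₁(A,Y) + (1-p)·q·π₁(B,X) + (1-p)·(1-q)·π₁(B,Y)
= 0.5·0.25·3 + 0.5·0.75·2 + 0.5·0.25·2 + 0.5·0.75·4
= 2.875

E[P2] = 1.75 (similar calculation)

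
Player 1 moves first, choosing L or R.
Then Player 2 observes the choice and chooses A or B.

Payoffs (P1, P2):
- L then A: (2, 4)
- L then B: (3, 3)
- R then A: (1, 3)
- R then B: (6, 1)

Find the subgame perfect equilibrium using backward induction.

P1 plays L, P2 plays A after L and A after R; Payoff (2, 4)

Work:
Backward induction:
After L: P2 chooses A → P1 gets 2
After R: P2 chooses A → P1 gets 1
P1 chooses L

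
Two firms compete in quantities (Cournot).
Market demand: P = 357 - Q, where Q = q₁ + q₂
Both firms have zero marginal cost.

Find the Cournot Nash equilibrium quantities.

q₁* = q₂* = 119.0; P* = 119.0

Work:
Profit: π_i = P·q_i = (a - q_i - q_j)·q_i
FOC: ∂π_i/∂q_i = a - 2q_i - q_j = 0
Reaction function: q_i = (357 - q_j)/2
Symmetry: q* = 357/3 = 119.0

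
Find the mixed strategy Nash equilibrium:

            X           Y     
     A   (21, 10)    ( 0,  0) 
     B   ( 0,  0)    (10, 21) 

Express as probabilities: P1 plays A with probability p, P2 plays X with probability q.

p = 0.6774, q = 0.3226

Work:
Find probabilities that make opponent indifferent:
P2 chooses q to make P1 indifferent between A and B
P1 chooses p to make P2 indifferent between X and Y
Mixed NE: P1 plays (A: 0.6774, B: 0.3226), P2 plays (X: 0.3226, Y: 0.6774)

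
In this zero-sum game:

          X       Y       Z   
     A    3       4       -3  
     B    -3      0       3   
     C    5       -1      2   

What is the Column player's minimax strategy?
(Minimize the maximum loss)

Column should play Z, value = 3

Work:
Column player minimizes Row's maximum payoff:
Column X: max payoff to Row = 5
Column Y: max payoff to Row = 4
Column Z: max payoff to Row = 3
Minimum is 3, achieved by column Z.
Minimax strategy: Z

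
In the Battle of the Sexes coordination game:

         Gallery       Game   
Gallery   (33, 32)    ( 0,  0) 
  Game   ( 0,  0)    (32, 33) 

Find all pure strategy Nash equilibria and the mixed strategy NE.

Pure NE: (Gallery, Gallery) and (Game, Game); Mixed NE: p = 0.5077, q = 0.4923

Work:
Check pure NE:
(Gallery, Gallery): (33, 32) - no unilateral deviation beneficial
(Game, Game): (32, 33) - no unilateral deviation beneficial
Mixed NE: P1 plays Gallery with p = 0.5077, P2 plays Gallery with q = 0.4923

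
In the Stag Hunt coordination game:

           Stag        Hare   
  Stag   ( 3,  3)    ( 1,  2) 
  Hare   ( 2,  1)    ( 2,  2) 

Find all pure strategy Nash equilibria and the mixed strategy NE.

Pure NE: (Stag, Stag) and (Hare, Hare); Mixed NE: p = 0.5, q = 0.5

Work:
Check pure NE:
(Stag, Stag): (3, 3) - no unilateral deviation beneficial
(Hare, Hare): (2, 2) - no unilateral deviation beneficial
Mixed NE: P1 plays Stag with p = 0.5, P2 plays Stag with q = 0.5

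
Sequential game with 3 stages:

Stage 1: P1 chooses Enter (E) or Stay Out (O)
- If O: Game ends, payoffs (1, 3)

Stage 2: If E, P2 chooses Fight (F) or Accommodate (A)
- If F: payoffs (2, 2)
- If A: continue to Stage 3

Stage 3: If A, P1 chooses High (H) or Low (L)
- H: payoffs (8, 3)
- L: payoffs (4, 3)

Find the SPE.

SPE: (E, A, H); Outcome (8, 3)

Work:
Stage 3: P1 chooses H (8 vs 4)
Stage 2: P2: F->2, A->3 (anticipating H). Choose A
Stage 1: P1: O->1, E->8 (anticipating A, H). Choose E
SPE path: E -> A -> H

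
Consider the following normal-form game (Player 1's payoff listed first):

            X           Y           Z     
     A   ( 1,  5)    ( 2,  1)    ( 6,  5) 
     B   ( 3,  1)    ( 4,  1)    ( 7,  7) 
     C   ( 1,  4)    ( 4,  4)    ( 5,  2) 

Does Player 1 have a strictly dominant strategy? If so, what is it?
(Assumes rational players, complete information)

No strictly dominant strategy exists for Player 1

Work:
A strategy strictly dominates another if it gives a strictly higher payoff against every opponent action. Compare each pair of P1's strategies column-by-column:
  A vs B: [1 vs 3, 2 vs 4, 6 vs 7] → A does not strictly dominate B (column X: 1 ≤ 3)
  A vs C: [1 vs 1, 2 vs 4, 6 vs 5] → A does not strictly dominate C (column X: 1 ≤ 1)
  B vs A: [3 vs 1, 4 vs 2, 7 vs 6] → B strictly dominates A
  B vs C: [3 vs 1, 4 vs 4, 7 vs 5] → B does not strictly dominate C (column Y: 4 ≤ 4)
  C vs A: [1 vs 1, 4 vs 2, 5 vs 6] → C does not strictly dominate A (column X: 1 ≤ 1)
  C vs B: [1 vs 3, 4 vs 4, 5 vs 7] → C does not strictly dominate B (column X: 1 ≤ 3)
No single strategy strictly dominates all others → no strictly dominant strategy.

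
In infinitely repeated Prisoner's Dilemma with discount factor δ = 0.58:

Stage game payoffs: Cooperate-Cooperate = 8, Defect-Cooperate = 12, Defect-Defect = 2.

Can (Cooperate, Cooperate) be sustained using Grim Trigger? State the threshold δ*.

δ* = 0.4; since δ = 0.58 ≥ 0.4, cooperation can be sustained

Work:
For Grim Trigger:
Cooperate forever: 8/(1-δ)
Defect then punished: 12 + 2·δ/(1-δ)
Need: 8/(1-δ) ≥ 12 + 2·δ/(1-δ)
Solving: δ ≥ (T-R)/(T-P) = (12-8)/(12-2) = 0.4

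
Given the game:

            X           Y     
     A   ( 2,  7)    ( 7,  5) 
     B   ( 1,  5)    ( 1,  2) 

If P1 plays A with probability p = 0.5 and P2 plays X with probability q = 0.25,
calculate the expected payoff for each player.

E[P1] = 3.375, E[P2] = 4.125

Work:
E[P1] = p·q·π₁(A,X) + p·(1-q)·π₁(A,Y) + (1-p)·q·π₁(B,X) + (1-p)·(1-q)·π₁(B,Y)
= 0.5·0.25·2 + 0.5·0.75·7 + 0.5·0.25·1 + 0.5·0.75·1
= 3.375

E[P2] = 4.125 (similar calculation)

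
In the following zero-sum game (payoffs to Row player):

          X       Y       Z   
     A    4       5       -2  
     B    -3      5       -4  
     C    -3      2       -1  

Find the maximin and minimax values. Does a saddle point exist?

Maximin = -2, Minimax = -1, Saddle: False

Work:
Row minimums: [-2, -4, -3] → maximin = -2
Column maximums: [4, 5, -1] → minimax = -1
No saddle point (maximin ≠ minimax). Mixed strategy needed.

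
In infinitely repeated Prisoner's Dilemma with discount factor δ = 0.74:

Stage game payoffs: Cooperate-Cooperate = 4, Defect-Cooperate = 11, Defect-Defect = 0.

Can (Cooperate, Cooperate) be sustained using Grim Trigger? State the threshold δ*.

δ* = 0.6364; since δ = 0.74 ≥ 0.6364, cooperation can be sustained

Work:
For Grim Trigger:
Cooperate forever: 4/(1-δ)
Defect then punished: 11 + 0·δ/(1-δ)
Need: 4/(1-δ) ≥ 11 + 0·δ/(1-δ)
Solving: δ ≥ (T-R)/(T-P) = (11-4)/(11-0) = 0.6364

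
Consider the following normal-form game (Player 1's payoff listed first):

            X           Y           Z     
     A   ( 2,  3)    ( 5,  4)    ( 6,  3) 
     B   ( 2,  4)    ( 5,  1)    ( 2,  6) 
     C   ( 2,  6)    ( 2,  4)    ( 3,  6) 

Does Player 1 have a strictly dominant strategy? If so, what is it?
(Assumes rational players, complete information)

No strictly dominant strategy exists for Player 1

Work:
A strategy strictly dominates another if it gives a strictly higher payoff against every opponent action. Compare each pair of P1's strategies column-by-column:
  A vs B: [2 vs 2, 5 vs 5, 6 vs 2] → A does not strictly dominate B (column X: 2 ≤ 2)
  A vs C: [2 vs 2, 5 vs 2, 6 vs 3] → A does not strictly dominate C (column X: 2 ≤ 2)
  B vs A: [2 vs 2, 5 vs 5, 2 vs 6] → B does not strictly dominate A (column X: 2 ≤ 2)
  B vs C: [2 vs 2, 5 vs 2, 2 vs 3] → B does not strictly dominate C (column X: 2 ≤ 2)
  C vs A: [2 vs 2, 2 vs 5, 3 vs 6] → C does not strictly dominate A (column X: 2 ≤ 2)
  C vs B: [2 vs 2, 2 vs 5, 3 vs 2] → C does not strictly dominate B (column X: 2 ≤ 2)
No single strategy strictly dominates all others → no strictly dominant strategy.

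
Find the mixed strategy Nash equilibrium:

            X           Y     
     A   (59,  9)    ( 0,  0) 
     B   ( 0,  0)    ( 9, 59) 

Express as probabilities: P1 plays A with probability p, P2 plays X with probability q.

p = 0.8676, q = 0.1324

Work:
Find probabilities that make opponent indifferent:
P2 chooses q to make P1 indifferent between A and B
P1 chooses p to make P2 indifferent between X and Y
Mixed NE: P1 plays (A: 0.8676, B: 0.1324), P2 plays (X: 0.1324, Y: 0.8676)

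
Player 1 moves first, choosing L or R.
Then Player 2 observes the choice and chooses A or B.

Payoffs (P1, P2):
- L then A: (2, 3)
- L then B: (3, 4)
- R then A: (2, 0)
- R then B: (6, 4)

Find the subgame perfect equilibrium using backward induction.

P1 plays R, P2 plays B after L and B after R; Payoff (6, 4)

Work:
Backward induction:
After L: P2 chooses B → P1 gets 3
After R: P2 chooses B → P1 gets 6
P1 chooses R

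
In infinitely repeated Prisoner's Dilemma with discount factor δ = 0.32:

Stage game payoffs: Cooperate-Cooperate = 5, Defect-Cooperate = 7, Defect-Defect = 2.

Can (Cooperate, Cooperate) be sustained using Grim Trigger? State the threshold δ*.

δ* = 0.4; since δ = 0.32 < 0.4, cooperation cannot be sustained

Work:
For Grim Trigger:
Cooperate forever: 5/(1-δ)
Defect then punished: 7 + 2·δ/(1-δ)
Need: 5/(1-δ) ≥ 7 + 2·δ/(1-δ)
Solving: δ ≥ (T-R)/(T-P) = (7-5)/(7-2) = 0.4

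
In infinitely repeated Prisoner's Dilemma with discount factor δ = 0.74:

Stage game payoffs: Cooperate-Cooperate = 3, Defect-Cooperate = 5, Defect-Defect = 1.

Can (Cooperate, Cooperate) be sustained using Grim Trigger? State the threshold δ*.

δ* = 0.5; since δ = 0.74 ≥ 0.5, cooperation can be sustained

Work:
For Grim Trigger:
Cooperate forever: 3/(1-δ)
Defect then punished: 5 + 1·δ/(1-δ)
Need: 3/(1-δ) ≥ 5 + 1·δ/(1-δ)
Solving: δ ≥ (T-R)/(T-P) = (5-3)/(5-1) = 0.5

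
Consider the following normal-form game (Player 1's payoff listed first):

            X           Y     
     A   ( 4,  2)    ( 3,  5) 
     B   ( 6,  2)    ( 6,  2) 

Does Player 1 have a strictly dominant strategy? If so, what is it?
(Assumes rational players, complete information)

Yes, Player 1's strictly dominant strategy is B

Work:
A strategy strictly dominates another if it gives a strictly higher payoff against every opponent action. Compare each pair of P1's strategies column-by-column:
  A vs B: [4 vs 6, 3 vs 6] → A does not strictly dominate B (column X: 4 ≤ 6)
  B vs A: [6 vs 4, 6 vs 3] → B strictly dominates A
B strictly dominates every other strategy → strictly dominant.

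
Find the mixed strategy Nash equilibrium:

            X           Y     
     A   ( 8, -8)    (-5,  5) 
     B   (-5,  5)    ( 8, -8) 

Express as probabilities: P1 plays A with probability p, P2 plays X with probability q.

p = 0.5, q = 0.5

Work:
Find probabilities that make opponent indifferent:
P2 chooses q to make P1 indifferent between A and B
P1 chooses p to make P2 indifferent between X and Y
Mixed NE: P1 plays (A: 0.5, B: 0.5), P2 plays (X: 0.5, Y: 0.5)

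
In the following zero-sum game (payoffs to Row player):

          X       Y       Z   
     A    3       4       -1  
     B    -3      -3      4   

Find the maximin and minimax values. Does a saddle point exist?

Maximin = -1, Minimax = 3, Saddle: False

Work:
Row minimums: [-1, -3] → maximin = -1
Column maximums: [3, 4, 4] → minimax = 3
No saddle point (maximin ≠ minimax). Mixed strategy needed.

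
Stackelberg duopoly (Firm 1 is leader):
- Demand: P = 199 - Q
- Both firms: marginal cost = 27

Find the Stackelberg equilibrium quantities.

q₁* (leader) = 86.0, q₂* (follower) = 43.0

Work:
Follower's reaction: q₂ = (a - c - q₁)/2
Leader substitutes: π₁ = q₁·(a - q₁ - (a-c-q₁)/2 - c)
FOC: q₁* = (199 - 27)/2 = 86.00
Then: q₂* = (199 - 27 - 86.0)/2 = 43.00
Leader has first-mover advantage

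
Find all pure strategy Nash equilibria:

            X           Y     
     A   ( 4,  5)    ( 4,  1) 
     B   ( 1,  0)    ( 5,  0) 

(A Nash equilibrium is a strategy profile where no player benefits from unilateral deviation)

Nash equilibrium: (A, X), (B, Y)

Work:
Best responses:
  P1 vs X: payoffs [4, 1] → best response A (payoff 4)
  P1 vs Y: payoffs [4, 5] → best response B (payoff 5)
  P2 vs A: payoffs [5, 1] → best response X (payoff 5)
  P2 vs B: payoffs [0, 0] → best response X/Y (payoff 0)
Mutual best responses: (A,X), (B,Y) → Nash equilibria.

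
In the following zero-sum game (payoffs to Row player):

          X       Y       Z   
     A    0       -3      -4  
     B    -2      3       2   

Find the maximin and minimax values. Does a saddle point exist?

Maximin = -2, Minimax = 0, Saddle: False

Work:
Row minimums: [-4, -2] → maximin = -2
Column maximums: [0, 3, 2] → minimax = 0
No saddle point (maximin ≠ minimax). Mixed strategy needed.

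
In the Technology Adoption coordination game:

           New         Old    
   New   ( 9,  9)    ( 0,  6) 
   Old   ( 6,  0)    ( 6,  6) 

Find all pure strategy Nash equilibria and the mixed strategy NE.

Pure NE: (New, New) and (Old, Old); Mixed NE: p = 0.6667, q = 0.6667

Work:
Check pure NE:
(New, New): (9, 9) - no unilateral deviation beneficial
(Old, Old): (6, 6) - no unilateral deviation beneficial
Mixed NE: P1 plays New with p = 0.6667, P2 plays New with q = 0.6667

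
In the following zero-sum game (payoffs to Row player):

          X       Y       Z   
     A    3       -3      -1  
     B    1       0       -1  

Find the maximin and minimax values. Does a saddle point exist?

Maximin = -1, Minimax = -1, Saddle: True

Work:
Row minimums: [-3, -1] → maximin = -1
Column maximums: [3, 0, -1] → minimax = -1
Saddle point exists! Game value = -1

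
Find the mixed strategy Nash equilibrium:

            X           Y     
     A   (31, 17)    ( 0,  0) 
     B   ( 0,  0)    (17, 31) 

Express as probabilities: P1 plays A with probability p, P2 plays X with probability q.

p = 0.6458, q = 0.3542

Work:
Find probabilities that make opponent indifferent:
P2 chooses q to make P1 indifferent between A and B
P1 chooses p to make P2 indifferent between X and Y
Mixed NE: P1 plays (A: 0.6458, B: 0.3542), P2 plays (X: 0.3542, Y: 0.6458)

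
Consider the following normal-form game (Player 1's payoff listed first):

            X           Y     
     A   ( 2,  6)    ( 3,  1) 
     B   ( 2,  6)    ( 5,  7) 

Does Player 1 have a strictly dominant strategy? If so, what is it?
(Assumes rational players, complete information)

No strictly dominant strategy exists for Player 1

Work:
A strategy strictly dominates another if it gives a strictly higher payoff against every opponent action. Compare each pair of P1's strategies column-by-column:
  A vs B: [2 vs 2, 3 vs 5] → A does not strictly dominate B (column X: 2 ≤ 2)
  B vs A: [2 vs 2, 5 vs 3] → B does not strictly dominate A (column X: 2 ≤ 2)
No single strategy strictly dominates all others → no strictly dominant strategy.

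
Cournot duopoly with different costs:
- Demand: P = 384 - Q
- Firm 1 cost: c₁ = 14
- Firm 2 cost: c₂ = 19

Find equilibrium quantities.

q₁* = 125.0, q₂* = 120.0

Work:
Reaction: q₁ = (384 - 14 - q₂)/2
Reaction: q₂ = (384 - 19 - q₁)/2
Solve simultaneously:
q₁* = (384 - 2×14 + 19)/3 = 125.0
q₂* = (384 - 2×19 + 14)/3 = 120.0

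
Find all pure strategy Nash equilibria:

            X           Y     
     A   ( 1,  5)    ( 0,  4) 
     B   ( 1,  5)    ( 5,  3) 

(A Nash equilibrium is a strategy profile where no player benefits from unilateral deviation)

Nash equilibrium: (A, X), (B, X)

Work:
Best responses:
  P1 vs X: payoffs [1, 1] → best response A/B (payoff 1)
  P1 vs Y: payoffs [0, 5] → best response B (payoff 5)
  P2 vs A: payoffs [5, 4] → best response X (payoff 5)
  P2 vs B: payoffs [5, 3] → best response X (payoff 5)
Mutual best responses: (A,X), (B,X) → Nash equilibria.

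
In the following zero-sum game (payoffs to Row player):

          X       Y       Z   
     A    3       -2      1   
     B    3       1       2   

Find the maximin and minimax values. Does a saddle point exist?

Maximin = 1, Minimax = 1, Saddle: True

Work:
Row minimums: [-2, 1] → maximin = 1
Column maximums: [3, 1, 2] → minimax = 1
Saddle point exists! Game value = 1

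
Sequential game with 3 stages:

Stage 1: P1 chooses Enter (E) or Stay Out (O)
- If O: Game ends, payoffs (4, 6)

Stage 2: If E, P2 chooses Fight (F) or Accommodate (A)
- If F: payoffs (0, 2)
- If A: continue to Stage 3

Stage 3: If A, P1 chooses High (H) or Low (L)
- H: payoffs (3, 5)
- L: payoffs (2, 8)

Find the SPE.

SPE: (O, A, H); Outcome (4, 6)

Work:
Stage 3: P1 chooses H (3 vs 2)
Stage 2: P2: F->2, A->5 (anticipating H). Choose A
Stage 1: P1: O->4, E->3 (anticipating A, H). Choose O
SPE path: O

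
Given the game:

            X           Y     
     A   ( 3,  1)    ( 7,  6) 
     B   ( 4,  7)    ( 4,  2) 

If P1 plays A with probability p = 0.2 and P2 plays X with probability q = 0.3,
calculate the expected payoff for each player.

E[P1] = 4.36, E[P2] = 3.7

Work:
E[P1] = p·q·π₁(A,X) + p·(1-q)·π₁(A,Y) + (1-p)·q·π₁(B,X) + (1-p)·(1-q)·π₁(B,Y)
= 0.2·0.3·3 + 0.2·0.7·7 + 0.8·0.3·4 + 0.8·0.7·4
= 4.36

E[P2] = 3.7 (similar calculation)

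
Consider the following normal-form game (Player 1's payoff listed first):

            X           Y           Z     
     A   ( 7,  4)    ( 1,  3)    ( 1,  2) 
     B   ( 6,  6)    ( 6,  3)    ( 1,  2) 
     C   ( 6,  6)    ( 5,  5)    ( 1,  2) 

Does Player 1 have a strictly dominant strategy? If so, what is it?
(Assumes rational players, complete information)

No strictly dominant strategy exists for Player 1

Work:
A strategy strictly dominates another if it gives a strictly higher payoff against every opponent action. Compare each pair of P1's strategies column-by-column:
  A vs B: [7 vs 6, 1 vs 6, 1 vs 1] → A does not strictly dominate B (column Y: 1 ≤ 6)
  A vs C: [7 vs 6, 1 vs 5, 1 vs 1] → A does not strictly dominate C (column Y: 1 ≤ 5)
  B vs A: [6 vs 7, 6 vs 1, 1 vs 1] → B does not strictly dominate A (column X: 6 ≤ 7)
  B vs C: [6 vs 6, 6 vs 5, 1 vs 1] → B does not strictly dominate C (column X: 6 ≤ 6)
  C vs A: [6 vs 7, 5 vs 1, 1 vs 1] → C does not strictly dominate A (column X: 6 ≤ 7)
  C vs B: [6 vs 6, 5 vs 6, 1 vs 1] → C does not strictly dominate B (column X: 6 ≤ 6)
No single strategy strictly dominates all others → no strictly dominant strategy.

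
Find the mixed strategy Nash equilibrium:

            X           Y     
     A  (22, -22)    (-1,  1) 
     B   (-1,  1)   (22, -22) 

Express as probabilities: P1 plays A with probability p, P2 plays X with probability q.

p = 0.5, q = 0.5

Work:
Find probabilities that make opponent indifferent:
P2 chooses q to make P1 indifferent between A and B
P1 chooses p to make P2 indifferent between X and Y
Mixed NE: P1 plays (A: 0.5, B: 0.5), P2 plays (X: 0.5, Y: 0.5)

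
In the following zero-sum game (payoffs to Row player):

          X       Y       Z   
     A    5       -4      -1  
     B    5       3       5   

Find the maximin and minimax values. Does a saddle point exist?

Maximin = 3, Minimax = 3, Saddle: True

Work:
Row minimums: [-4, 3] → maximin = 3
Column maximums: [5, 3, 5] → minimax = 3
Saddle point exists! Game value = 3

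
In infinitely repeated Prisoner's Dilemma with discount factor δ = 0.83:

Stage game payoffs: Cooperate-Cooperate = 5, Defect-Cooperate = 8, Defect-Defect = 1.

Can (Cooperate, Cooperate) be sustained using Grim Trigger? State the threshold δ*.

δ* = 0.4286; since δ = 0.83 ≥ 0.4286, cooperation can be sustained

Work:
For Grim Trigger:
Cooperate forever: 5/(1-δ)
Defect then punished: 8 + 1·δ/(1-δ)
Need: 5/(1-δ) ≥ 8 + 1·δ/(1-δ)
Solving: δ ≥ (T-R)/(T-P) = (8-5)/(8-1) = 0.4286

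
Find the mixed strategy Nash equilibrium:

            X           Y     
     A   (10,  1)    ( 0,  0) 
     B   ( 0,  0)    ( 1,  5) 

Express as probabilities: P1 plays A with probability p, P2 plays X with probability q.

p = 0.8333, q = 0.0909

Work:
Find probabilities that make opponent indifferent:
P2 chooses q to make P1 indifferent between A and B
P1 chooses p to make P2 indifferent between X and Y
Mixed NE: P1 plays (A: 0.8333, B: 0.1667), P2 plays (X: 0.0909, Y: 0.9091)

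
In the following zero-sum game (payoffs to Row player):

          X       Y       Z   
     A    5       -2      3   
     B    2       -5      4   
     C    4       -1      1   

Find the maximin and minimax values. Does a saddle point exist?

Maximin = -1, Minimax = -1, Saddle: True

Work:
Row minimums: [-2, -5, -1] → maximin = -1
Column maximums: [5, -1, 4] → minimax = -1
Saddle point exists! Game value = -1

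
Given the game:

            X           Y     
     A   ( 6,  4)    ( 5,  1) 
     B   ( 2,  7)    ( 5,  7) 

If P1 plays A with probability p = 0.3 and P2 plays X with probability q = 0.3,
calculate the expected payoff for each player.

E[P1] = 4.46, E[P2] = 5.47

Work:
E[P1] = p·q·π₁(A,X) + p·(1-q)·π₁(A,Y) + (1-p)·q·π₁(B,X) + (1-p)·(1-q)·π₁(B,Y)
= 0.3·0.3·6 + 0.3·0.7·5 + 0.7·0.3·2 + 0.7·0.7·5
= 4.46

E[P2] = 5.47 (similar calculation)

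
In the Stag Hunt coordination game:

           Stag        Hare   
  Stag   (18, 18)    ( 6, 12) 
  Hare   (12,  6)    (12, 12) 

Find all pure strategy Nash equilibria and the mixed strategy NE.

Pure NE: (Stag, Stag) and (Hare, Hare); Mixed NE: p = 0.5, q = 0.5

Work:
Check pure NE:
(Stag, Stag): (18, 18) - no unilateral deviation beneficial
(Hare, Hare): (12, 12) - no unilateral deviation beneficial
Mixed NE: P1 plays Stag with p = 0.5, P2 plays Stag with q = 0.5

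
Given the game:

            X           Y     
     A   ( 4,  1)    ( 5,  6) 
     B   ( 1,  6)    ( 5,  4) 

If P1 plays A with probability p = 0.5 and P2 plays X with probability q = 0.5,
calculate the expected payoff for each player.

E[P1] = 3.75, E[P2] = 4.25

Work:
E[P1] = p·q·π₁(A,X) + p·(1-q)·π₁(A,Y) + (1-p)·q·π₁(B,X) + (1-p)·(1-q)·π₁(B,Y)
= 0.5·0.5·4 + 0.5·0.5·5 + 0.5·0.5·1 + 0.5·0.5·5
= 3.75

E[P2] = 4.25 (similar calculation)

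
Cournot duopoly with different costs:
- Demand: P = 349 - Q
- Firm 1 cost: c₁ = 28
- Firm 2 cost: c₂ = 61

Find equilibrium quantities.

q₁* = 118.0, q₂* = 85.0

Work:
Reaction: q₁ = (349 - 28 - q₂)/2
Reaction: q₂ = (349 - 61 - q₁)/2
Solve simultaneously:
q₁* = (349 - 2×28 + 61)/3 = 118.0
q₂* = (349 - 2×61 + 28)/3 = 85.0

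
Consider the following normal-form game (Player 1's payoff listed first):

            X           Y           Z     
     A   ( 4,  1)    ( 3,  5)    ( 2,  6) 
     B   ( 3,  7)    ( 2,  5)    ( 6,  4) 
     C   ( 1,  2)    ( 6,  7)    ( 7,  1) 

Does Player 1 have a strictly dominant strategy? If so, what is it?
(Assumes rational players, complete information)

No strictly dominant strategy exists for Player 1

Work:
A strategy strictly dominates another if it gives a strictly higher payoff against every opponent action. Compare each pair of P1's strategies column-by-column:
  A vs B: [4 vs 3, 3 vs 2, 2 vs 6] → A does not strictly dominate B (column Z: 2 ≤ 6)
  A vs C: [4 vs 1, 3 vs 6, 2 vs 7] → A does not strictly dominate C (column Y: 3 ≤ 6)
  B vs A: [3 vs 4, 2 vs 3, 6 vs 2] → B does not strictly dominate A (column X: 3 ≤ 4)
  B vs C: [3 vs 1, 2 vs 6, 6 vs 7] → B does not strictly dominate C (column Y: 2 ≤ 6)
  C vs A: [1 vs 4, 6 vs 3, 7 vs 2] → C does not strictly dominate A (column X: 1 ≤ 4)
  C vs B: [1 vs 3, 6 vs 2, 7 vs 6] → C does not strictly dominate B (column X: 1 ≤ 3)
No single strategy strictly dominates all others → no strictly dominant strategy.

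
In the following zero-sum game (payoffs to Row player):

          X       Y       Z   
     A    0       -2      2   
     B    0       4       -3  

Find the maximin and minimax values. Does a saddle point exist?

Maximin = -2, Minimax = 0, Saddle: False

Work:
Row minimums: [-2, -3] → maximin = -2
Column maximums: [0, 4, 2] → minimax = 0
No saddle point (maximin ≠ minimax). Mixed strategy needed.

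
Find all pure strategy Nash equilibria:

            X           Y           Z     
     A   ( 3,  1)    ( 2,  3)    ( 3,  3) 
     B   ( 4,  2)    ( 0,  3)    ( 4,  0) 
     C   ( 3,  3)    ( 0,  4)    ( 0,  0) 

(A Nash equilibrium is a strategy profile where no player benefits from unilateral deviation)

Nash equilibrium: (A, Y)

Work:
Best responses:
  P1 vs X: payoffs [3, 4, 3] → best response B (payoff 4)
  P1 vs Y: payoffs [2, 0, 0] → best response A (payoff 2)
  P1 vs Z: payoffs [3, 4, 0] → best response B (payoff 4)
  P2 vs A: payoffs [1, 3, 3] → best response Y/Z (payoff 3)
  P2 vs B: payoffs [2, 3, 0] → best response Y (payoff 3)
  P2 vs C: payoffs [3, 4, 0] → best response Y (payoff 4)
Mutual best responses: (A,Y) → Nash equilibria.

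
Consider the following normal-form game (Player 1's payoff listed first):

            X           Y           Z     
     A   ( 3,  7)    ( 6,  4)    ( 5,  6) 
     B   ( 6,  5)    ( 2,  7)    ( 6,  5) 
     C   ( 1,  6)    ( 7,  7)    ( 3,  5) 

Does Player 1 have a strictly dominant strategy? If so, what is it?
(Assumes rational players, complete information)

No strictly dominant strategy exists for Player 1

Work:
A strategy strictly dominates another if it gives a strictly higher payoff against every opponent action. Compare each pair of P1's strategies column-by-column:
  A vs B: [3 vs 6, 6 vs 2, 5 vs 6] → A does not strictly dominate B (column X: 3 ≤ 6)
  A vs C: [3 vs 1, 6 vs 7, 5 vs 3] → A does not strictly dominate C (column Y: 6 ≤ 7)
  B vs A: [6 vs 3, 2 vs 6, 6 vs 5] → B does not strictly dominate A (column Y: 2 ≤ 6)
  B vs C: [6 vs 1, 2 vs 7, 6 vs 3] → B does not strictly dominate C (column Y: 2 ≤ 7)
  C vs A: [1 vs 3, 7 vs 6, 3 vs 5] → C does not strictly dominate A (column X: 1 ≤ 3)
  C vs B: [1 vs 6, 7 vs 2, 3 vs 6] → C does not strictly dominate B (column X: 1 ≤ 6)
No single strategy strictly dominates all others → no strictly dominant strategy.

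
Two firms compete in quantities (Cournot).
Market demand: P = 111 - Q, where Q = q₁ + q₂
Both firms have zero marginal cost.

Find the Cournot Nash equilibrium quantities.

q₁* = q₂* = 37.0; P* = 37.0

Work:
Profit: π_i = P·q_i = (a - q_i - q_j)·q_i
FOC: ∂π_i/∂q_i = a - 2q_i - q_j = 0
Reaction function: q_i = (111 - q_j)/2
Symmetry: q* = 111/3 = 37.0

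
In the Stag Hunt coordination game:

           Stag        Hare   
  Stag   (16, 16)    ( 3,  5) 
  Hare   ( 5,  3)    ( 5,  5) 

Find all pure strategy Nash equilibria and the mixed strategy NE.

Pure NE: (Stag, Stag) and (Hare, Hare); Mixed NE: p = 0.1538, q = 0.1538

Work:
Check pure NE:
(Stag, Stag): (16, 16) - no unilateral deviation beneficial
(Hare, Hare): (5, 5) - no unilateral deviation beneficial
Mixed NE: P1 plays Stag with p = 0.1538, P2 plays Stag with q = 0.1538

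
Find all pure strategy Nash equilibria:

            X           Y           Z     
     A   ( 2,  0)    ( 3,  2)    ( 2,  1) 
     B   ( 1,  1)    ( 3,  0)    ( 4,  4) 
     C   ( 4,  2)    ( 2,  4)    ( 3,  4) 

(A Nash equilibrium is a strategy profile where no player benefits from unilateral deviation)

Nash equilibrium: (A, Y), (B, Z)

Work:
Best responses:
  P1 vs X: payoffs [2, 1, 4] → best response C (payoff 4)
  P1 vs Y: payoffs [3, 3, 2] → best response A/B (payoff 3)
  P1 vs Z: payoffs [2, 4, 3] → best response B (payoff 4)
  P2 vs A: payoffs [0, 2, 1] → best response Y (payoff 2)
  P2 vs B: payoffs [1, 0, 4] → best response Z (payoff 4)
  P2 vs C: payoffs [2, 4, 4] → best response Y/Z (payoff 4)
Mutual best responses: (A,Y), (B,Z) → Nash equilibria.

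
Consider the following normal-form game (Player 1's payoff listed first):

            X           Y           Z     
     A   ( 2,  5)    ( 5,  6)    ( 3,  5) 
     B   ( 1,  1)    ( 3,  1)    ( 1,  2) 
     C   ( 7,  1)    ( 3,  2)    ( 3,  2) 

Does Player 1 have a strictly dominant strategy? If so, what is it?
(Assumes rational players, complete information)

No strictly dominant strategy exists for Player 1

Work:
A strategy strictly dominates another if it gives a strictly higher payoff against every opponent action. Compare each pair of P1's strategies column-by-column:
  A vs B: [2 vs 1, 5 vs 3, 3 vs 1] → A strictly dominates B
  A vs C: [2 vs 7, 5 vs 3, 3 vs 3] → A does not strictly dominate C (column X: 2 ≤ 7)
  B vs A: [1 vs 2, 3 vs 5, 1 vs 3] → B does not strictly dominate A (column X: 1 ≤ 2)
  B vs C: [1 vs 7, 3 vs 3, 1 vs 3] → B does not strictly dominate C (column X: 1 ≤ 7)
  C vs A: [7 vs 2, 3 vs 5, 3 vs 3] → C does not strictly dominate A (column Y: 3 ≤ 5)
  C vs B: [7 vs 1, 3 vs 3, 3 vs 1] → C does not strictly dominate B (column Y: 3 ≤ 3)
No single strategy strictly dominates all others → no strictly dominant strategy.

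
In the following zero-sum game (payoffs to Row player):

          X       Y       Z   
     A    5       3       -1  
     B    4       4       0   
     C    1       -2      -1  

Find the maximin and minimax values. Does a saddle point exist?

Maximin = 0, Minimax = 0, Saddle: True

Work:
Row minimums: [-1, 0, -2] → maximin = 0
Column maximums: [5, 4, 0] → minimax = 0
Saddle point exists! Game value = 0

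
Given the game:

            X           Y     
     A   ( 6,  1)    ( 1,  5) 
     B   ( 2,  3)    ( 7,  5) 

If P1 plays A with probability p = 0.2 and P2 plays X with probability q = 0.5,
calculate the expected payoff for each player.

E[P1] = 4.3, E[P2] = 3.8

Work:
E[P1] = p·q·π₁(A,X) + p·(1-q)·π₁(A,Y) + (1-p)·q·π₁(B,X) + (1-p)·(1-q)·π₁(B,Y)
= 0.2·0.5·6 + 0.2·0.5·1 + 0.8·0.5·2 + 0.8·0.5·7
= 4.3

E[P2] = 3.8 (similar calculation)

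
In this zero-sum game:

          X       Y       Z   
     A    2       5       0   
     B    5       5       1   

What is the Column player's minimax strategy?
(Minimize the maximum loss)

Column should play Z, value = 1

Work:
Column player minimizes Row's maximum payoff:
Column X: max payoff to Row = 5
Column Y: max payoff to Row = 5
Column Z: max payoff to Row = 1
Minimum is 1, achieved by column Z.
Minimax strategy: Z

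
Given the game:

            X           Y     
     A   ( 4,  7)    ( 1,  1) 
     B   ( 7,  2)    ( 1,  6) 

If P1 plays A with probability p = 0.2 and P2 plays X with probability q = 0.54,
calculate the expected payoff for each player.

E[P1] = 3.916, E[P2] = 3.92

Work:
E[P1] = p·q·π₁(A,X) + p·(1-q)·π₁(A,Y) + (1-p)·q·π₁(B,X) + (1-p)·(1-q)·π₁(B,Y)
= 0.2·0.54·4 + 0.2·0.46·1 + 0.8·0.54·7 + 0.8·0.46·1
= 3.916

E[P2] = 3.92 (similar calculation)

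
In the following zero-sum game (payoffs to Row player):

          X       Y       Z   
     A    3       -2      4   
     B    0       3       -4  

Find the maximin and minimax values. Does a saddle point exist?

Maximin = -2, Minimax = 3, Saddle: False

Work:
Row minimums: [-2, -4] → maximin = -2
Column maximums: [3, 3, 4] → minimax = 3
No saddle point (maximin ≠ minimax). Mixed strategy needed.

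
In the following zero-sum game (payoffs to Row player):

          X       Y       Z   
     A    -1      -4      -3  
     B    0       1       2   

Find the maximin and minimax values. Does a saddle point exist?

Maximin = 0, Minimax = 0, Saddle: True

Work:
Row minimums: [-4, 0] → maximin = 0
Column maximums: [0, 1, 2] → minimax = 0
Saddle point exists! Game value = 0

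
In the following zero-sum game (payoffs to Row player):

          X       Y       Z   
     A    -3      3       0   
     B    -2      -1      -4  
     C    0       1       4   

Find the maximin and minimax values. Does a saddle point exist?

Maximin = 0, Minimax = 0, Saddle: True

Work:
Row minimums: [-3, -4, 0] → maximin = 0
Column maximums: [0, 3, 4] → minimax = 0
Saddle point exists! Game value = 0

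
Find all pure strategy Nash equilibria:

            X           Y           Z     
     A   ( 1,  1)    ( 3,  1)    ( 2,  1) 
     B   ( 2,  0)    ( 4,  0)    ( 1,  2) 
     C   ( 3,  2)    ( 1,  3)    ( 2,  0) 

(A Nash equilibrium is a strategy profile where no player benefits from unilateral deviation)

Nash equilibrium: (A, Z)

Work:
Best responses:
  P1 vs X: payoffs [1, 2, 3] → best response C (payoff 3)
  P1 vs Y: payoffs [3, 4, 1] → best response B (payoff 4)
  P1 vs Z: payoffs [2, 1, 2] → best response A/C (payoff 2)
  P2 vs A: payoffs [1, 1, 1] → best response X/Y/Z (payoff 1)
  P2 vs B: payoffs [0, 0, 2] → best response Z (payoff 2)
  P2 vs C: payoffs [2, 3, 0] → best response Y (payoff 3)
Mutual best responses: (A,Z) → Nash equilibria.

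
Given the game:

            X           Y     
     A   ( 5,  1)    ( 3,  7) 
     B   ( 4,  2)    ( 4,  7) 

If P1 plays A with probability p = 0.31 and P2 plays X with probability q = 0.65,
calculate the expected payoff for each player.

E[P1] = 4.093, E[P2] = 3.5485

Work:
E[P1] = p·q·π₁(A,X) + p·(1-q)·π₁(A,Y) + (1-p)·q·π₁(B,X) + (1-p)·(1-q)·π₁(B,Y)
= 0.31·0.65·5 + 0.31·0.35·3 + 0.69·0.65·4 + 0.69·0.35·4
= 4.093

E[P2] = 3.5485 (similar calculation)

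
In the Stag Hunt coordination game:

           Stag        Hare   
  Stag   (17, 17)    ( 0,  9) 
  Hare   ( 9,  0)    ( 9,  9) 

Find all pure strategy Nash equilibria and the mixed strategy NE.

Pure NE: (Stag, Stag) and (Hare, Hare); Mixed NE: p = 0.5294, q = 0.5294

Work:
Check pure NE:
(Stag, Stag): (17, 17) - no unilateral deviation beneficial
(Hare, Hare): (9, 9) - no unilateral deviation beneficial
Mixed NE: P1 plays Stag with p = 0.5294, P2 plays Stag with q = 0.5294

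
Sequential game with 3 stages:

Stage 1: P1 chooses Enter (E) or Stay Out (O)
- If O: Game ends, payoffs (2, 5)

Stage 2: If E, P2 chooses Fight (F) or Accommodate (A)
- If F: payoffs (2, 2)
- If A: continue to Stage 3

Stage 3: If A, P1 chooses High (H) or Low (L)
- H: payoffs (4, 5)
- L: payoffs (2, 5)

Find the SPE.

SPE: (E, A, H); Outcome (4, 5)

Work:
Stage 3: P1 chooses H (4 vs 2)
Stage 2: P2: F->2, A->5 (anticipating H). Choose A
Stage 1: P1: O->2, E->4 (anticipating A, H). Choose E
SPE path: E -> A -> H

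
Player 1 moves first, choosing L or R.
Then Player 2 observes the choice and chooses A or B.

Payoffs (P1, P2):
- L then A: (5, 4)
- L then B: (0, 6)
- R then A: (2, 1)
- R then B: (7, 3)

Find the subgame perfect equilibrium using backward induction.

P1 plays R, P2 plays B after L and B after R; Payoff (7, 3)

Work:
Backward induction:
After L: P2 chooses B → P1 gets 0
After R: P2 chooses B → P1 gets 7
P1 chooses R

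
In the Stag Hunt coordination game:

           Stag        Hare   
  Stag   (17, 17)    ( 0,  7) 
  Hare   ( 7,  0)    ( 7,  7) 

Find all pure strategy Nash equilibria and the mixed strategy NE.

Pure NE: (Stag, Stag) and (Hare, Hare); Mixed NE: p = 0.4118, q = 0.4118

Work:
Check pure NE:
(Stag, Stag): (17, 17) - no unilateral deviation beneficial
(Hare, Hare): (7, 7) - no unilateral deviation beneficial
Mixed NE: P1 plays Stag with p = 0.4118, P2 plays Stag with q = 0.4118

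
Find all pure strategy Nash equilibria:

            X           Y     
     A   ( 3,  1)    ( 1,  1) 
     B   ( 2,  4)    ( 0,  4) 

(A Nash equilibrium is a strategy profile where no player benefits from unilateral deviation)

Nash equilibrium: (A, X), (A, Y)

Work:
Best responses:
  P1 vs X: payoffs [3, 2] → best response A (payoff 3)
  P1 vs Y: payoffs [1, 0] → best response A (payoff 1)
  P2 vs A: payoffs [1, 1] → best response X/Y (payoff 1)
  P2 vs B: payoffs [4, 4] → best response X/Y (payoff 4)
Mutual best responses: (A,X), (A,Y) → Nash equilibria.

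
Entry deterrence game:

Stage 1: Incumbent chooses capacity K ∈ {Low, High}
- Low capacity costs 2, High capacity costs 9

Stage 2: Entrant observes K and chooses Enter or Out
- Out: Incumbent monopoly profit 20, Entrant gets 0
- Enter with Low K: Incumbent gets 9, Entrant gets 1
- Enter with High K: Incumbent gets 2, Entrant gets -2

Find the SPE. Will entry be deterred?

SPE: (High, Enter|Low, Out|High); Entry deterred. Incumbent net profit = 11

Work:
After Low K: Entrant enters (1 > 0)
After High K: Entrant stays out (-2 < 0)
Incumbent: Low → 9−2=7, High → 20−9=11
Incumbent chooses High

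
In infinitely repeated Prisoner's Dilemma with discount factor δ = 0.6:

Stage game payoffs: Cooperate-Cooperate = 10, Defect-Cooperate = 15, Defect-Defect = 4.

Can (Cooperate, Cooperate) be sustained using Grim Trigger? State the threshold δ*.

δ* = 0.4545; since δ = 0.6 ≥ 0.4545, cooperation can be sustained

Work:
For Grim Trigger:
Cooperate forever: 10/(1-δ)
Defect then punished: 15 + 4·δ/(1-δ)
Need: 10/(1-δ) ≥ 15 + 4·δ/(1-δ)
Solving: δ ≥ (T-R)/(T-P) = (15-10)/(15-4) = 0.4545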